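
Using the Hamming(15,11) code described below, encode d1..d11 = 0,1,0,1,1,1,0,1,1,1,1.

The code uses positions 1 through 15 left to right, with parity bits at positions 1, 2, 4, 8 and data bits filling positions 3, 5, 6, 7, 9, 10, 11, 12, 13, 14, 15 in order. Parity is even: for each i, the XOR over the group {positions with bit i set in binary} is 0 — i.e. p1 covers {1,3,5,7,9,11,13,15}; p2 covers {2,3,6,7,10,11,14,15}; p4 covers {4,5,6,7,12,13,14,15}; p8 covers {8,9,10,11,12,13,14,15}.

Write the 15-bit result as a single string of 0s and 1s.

100010101101111

Place data at non-parity positions: p1 p2 0 p4 1 0 1 p8 1 1 0 1 1 1 1
p1 (pos 1,3,5,7,9,11,13,15): XOR of data positions = 0⊕1⊕1⊕1⊕0⊕1⊕1 = 1
p2 (pos 2,3,6,7,10,11,14,15): XOR of data positions = 0⊕0⊕1⊕1⊕0⊕1⊕1 = 0
p4 (pos 4,5,6,7,12,13,14,15): XOR of data positions = 1⊕0⊕1⊕1⊕1⊕1⊕1 = 0
p8 (pos 8,9,10,11,12,13,14,15): XOR of data positions = 1⊕1⊕0⊕1⊕1⊕1⊕1 = 0
Codeword: 100010101101111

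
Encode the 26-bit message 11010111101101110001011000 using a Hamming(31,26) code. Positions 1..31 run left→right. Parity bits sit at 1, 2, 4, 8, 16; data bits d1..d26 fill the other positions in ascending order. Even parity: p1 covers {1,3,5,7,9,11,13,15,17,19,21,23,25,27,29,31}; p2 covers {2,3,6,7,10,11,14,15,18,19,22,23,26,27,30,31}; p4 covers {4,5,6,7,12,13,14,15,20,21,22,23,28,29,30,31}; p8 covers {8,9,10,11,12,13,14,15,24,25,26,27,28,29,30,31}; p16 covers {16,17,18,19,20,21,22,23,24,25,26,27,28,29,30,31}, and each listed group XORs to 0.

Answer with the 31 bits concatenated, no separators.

1110101001111011101110001011000

Place data at non-parity positions: p1 p2 1 p4 1 0 1 p8 0 1 1 1 1 0 1 p16 1 0 1 1 1 0 0 0 1 0 1 1 0 0 0
p1 (pos 1,3,5,7,9,11,13,15,17,19,21,23,25,27,29,31): XOR of data positions = 1⊕1⊕1⊕0⊕1⊕1⊕1⊕1⊕1⊕1⊕0⊕1⊕1⊕0⊕0 = 1
p2 (pos 2,3,6,7,10,11,14,15,18,19,22,23,26,27,30,31): XOR of data positions = 1⊕0⊕1⊕1⊕1⊕0⊕1⊕0⊕1⊕0⊕0⊕0⊕1⊕0⊕0 = 1
p4 (pos 4,5,6,7,12,13,14,15,20,21,22,23,28,29,30,31): XOR of data positions = 1⊕0⊕1⊕1⊕1⊕0⊕1⊕1⊕1⊕0⊕0⊕1⊕0⊕0⊕0 = 0
p8 (pos 8,9,10,11,12,13,14,15,24,25,26,27,28,29,30,31): XOR of data positions = 0⊕1⊕1⊕1⊕1⊕0⊕1⊕0⊕1⊕0⊕1⊕1⊕0⊕0⊕0 = 0
p16 (pos 16,17,18,19,20,21,22,23,24,25,26,27,28,29,30,31): XOR of data positions = 1⊕0⊕1⊕1⊕1⊕0⊕0⊕0⊕1⊕0⊕1⊕1⊕0⊕0⊕0 = 1
Codeword: 1110101001111011101110001011000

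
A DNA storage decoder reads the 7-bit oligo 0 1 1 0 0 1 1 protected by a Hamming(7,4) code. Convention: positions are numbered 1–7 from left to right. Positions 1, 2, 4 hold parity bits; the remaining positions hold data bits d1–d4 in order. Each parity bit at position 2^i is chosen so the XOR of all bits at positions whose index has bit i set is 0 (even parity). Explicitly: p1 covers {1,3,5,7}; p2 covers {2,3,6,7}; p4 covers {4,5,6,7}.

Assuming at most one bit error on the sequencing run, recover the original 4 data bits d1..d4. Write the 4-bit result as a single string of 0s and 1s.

1011

s1 (pos 1,3,5,7): 0⊕1⊕0⊕1 = 0
s2 (pos 2,3,6,7): 1⊕1⊕1⊕1 = 0
s4 (pos 4,5,6,7): 0⊕0⊕1⊕1 = 0
Syndrome s4…s1 = 000 → no error.
Read data bits from positions 3,5,6,7: 1011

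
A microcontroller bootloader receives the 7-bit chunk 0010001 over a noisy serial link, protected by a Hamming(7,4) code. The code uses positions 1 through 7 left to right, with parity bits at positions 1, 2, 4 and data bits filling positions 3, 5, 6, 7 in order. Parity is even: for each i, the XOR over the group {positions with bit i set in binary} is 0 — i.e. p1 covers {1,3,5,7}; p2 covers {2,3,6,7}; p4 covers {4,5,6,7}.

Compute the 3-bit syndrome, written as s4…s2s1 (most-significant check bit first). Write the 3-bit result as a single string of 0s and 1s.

s1 (pos 1,3,5,7): 0⊕1⊕0⊕1 = 0
s2 (pos 2,3,6,7): 0⊕1⊕0⊕1 = 0
s4 (pos 4,5,6,7): 0⊕0⊕0⊕1 = 1
Syndrome s4…s1 = 100 → error at position 4.

100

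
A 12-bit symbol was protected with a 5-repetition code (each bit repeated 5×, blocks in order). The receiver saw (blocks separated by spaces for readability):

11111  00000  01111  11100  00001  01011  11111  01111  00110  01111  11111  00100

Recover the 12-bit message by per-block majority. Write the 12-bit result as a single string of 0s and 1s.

101101110110

Block 1 (11111): 5 ones → 1
Block 2 (00000): 0 ones → 0
Block 3 (01111): 4 ones → 1
Block 4 (11100): 3 ones → 1
Block 5 (00001): 1 one → 0
Block 6 (01011): 3 ones → 1
Block 7 (11111): 5 ones → 1
Block 8 (01111): 4 ones → 1
Block 9 (00110): 2 ones → 0
Block 10 (01111): 4 ones → 1
Block 11 (11111): 5 ones → 1
Block 12 (00100): 1 one → 0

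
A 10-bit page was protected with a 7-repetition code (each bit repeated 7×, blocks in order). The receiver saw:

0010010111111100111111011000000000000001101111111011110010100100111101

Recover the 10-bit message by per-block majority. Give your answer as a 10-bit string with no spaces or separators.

Block 1 (0010010): 2 ones → 0
Block 2 (1111111): 7 ones → 1
Block 3 (0011111): 5 ones → 1
Block 4 (1011000): 3 ones → 0
Block 5 (0000000): 0 ones → 0
Block 6 (0000110): 2 ones → 0
Block 7 (1111111): 7 ones → 1
Block 8 (0111100): 4 ones → 1
Block 9 (1010010): 3 ones → 0
Block 10 (0111101): 5 ones → 1

0110001101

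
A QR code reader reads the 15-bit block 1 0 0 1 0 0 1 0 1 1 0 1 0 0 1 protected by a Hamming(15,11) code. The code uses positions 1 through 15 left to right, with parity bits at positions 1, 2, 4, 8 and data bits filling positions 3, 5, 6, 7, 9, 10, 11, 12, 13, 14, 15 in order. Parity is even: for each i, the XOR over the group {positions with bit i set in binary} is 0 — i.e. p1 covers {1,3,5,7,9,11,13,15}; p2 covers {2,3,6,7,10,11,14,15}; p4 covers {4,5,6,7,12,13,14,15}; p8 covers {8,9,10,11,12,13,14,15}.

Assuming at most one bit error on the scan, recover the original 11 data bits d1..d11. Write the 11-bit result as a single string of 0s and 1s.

s1 (pos 1,3,5,7,9,11,13,15): 1⊕0⊕0⊕1⊕1⊕0⊕0⊕1 = 0
s2 (pos 2,3,6,7,10,11,14,15): 0⊕0⊕0⊕1⊕1⊕0⊕0⊕1 = 1
s4 (pos 4,5,6,7,12,13,14,15): 1⊕0⊕0⊕1⊕1⊕0⊕0⊕1 = 0
s8 (pos 8,9,10,11,12,13,14,15): 0⊕1⊕1⊕0⊕1⊕0⊕0⊕1 = 0
Syndrome s8…s1 = 0010 → error at position 2.
Flip position 2: 100100101101001 → 110100101101001
Read data bits from positions 3,5,6,7,9,10,11,12,13,14,15: 00011101001

00011101001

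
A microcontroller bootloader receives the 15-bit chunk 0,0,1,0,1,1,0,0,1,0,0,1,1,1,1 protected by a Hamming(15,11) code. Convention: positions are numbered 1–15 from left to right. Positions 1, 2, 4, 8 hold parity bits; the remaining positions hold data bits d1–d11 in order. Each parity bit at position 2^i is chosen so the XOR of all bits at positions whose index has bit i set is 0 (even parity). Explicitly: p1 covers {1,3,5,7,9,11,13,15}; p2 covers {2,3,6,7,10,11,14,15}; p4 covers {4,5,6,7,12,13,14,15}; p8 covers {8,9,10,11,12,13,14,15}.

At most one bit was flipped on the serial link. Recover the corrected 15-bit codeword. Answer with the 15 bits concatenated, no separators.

001011000001111

s1 (pos 1,3,5,7,9,11,13,15): 0⊕1⊕1⊕0⊕1⊕0⊕1⊕1 = 1
s2 (pos 2,3,6,7,10,11,14,15): 0⊕1⊕1⊕0⊕0⊕0⊕1⊕1 = 0
s4 (pos 4,5,6,7,12,13,14,15): 0⊕1⊕1⊕0⊕1⊕1⊕1⊕1 = 0
s8 (pos 8,9,10,11,12,13,14,15): 0⊕1⊕0⊕0⊕1⊕1⊕1⊕1 = 1
Syndrome s8…s1 = 1001 → error at position 9.
Flip position 9: 001011001001111 → 001011000001111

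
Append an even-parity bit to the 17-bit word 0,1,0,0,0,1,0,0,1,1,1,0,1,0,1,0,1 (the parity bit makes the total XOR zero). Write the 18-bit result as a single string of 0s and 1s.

010001001110101010

XOR of the 17 data bits: 0⊕1⊕0⊕0⊕0⊕1⊕0⊕0⊕1⊕1⊕1⊕0⊕1⊕0⊕1⊕0⊕1 = 0
Parity bit = 0 (so all 18 bits XOR to 0).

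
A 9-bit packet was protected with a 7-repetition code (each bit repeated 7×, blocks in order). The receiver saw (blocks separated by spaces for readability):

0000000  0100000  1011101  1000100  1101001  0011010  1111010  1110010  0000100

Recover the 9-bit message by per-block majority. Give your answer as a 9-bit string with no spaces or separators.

Block 1 (0000000): 0 ones → 0
Block 2 (0100000): 1 one → 0
Block 3 (1011101): 5 ones → 1
Block 4 (1000100): 2 ones → 0
Block 5 (1101001): 4 ones → 1
Block 6 (0011010): 3 ones → 0
Block 7 (1111010): 5 ones → 1
Block 8 (1110010): 4 ones → 1
Block 9 (0000100): 1 one → 0

001010110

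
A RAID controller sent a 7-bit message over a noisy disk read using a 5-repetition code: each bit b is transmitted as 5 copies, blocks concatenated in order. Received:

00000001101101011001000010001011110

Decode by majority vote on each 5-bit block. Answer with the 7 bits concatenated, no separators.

Block 1 (00000): 0 ones → 0
Block 2 (00110): 2 ones → 0
Block 3 (11010): 3 ones → 1
Block 4 (11001): 3 ones → 1
Block 5 (00001): 1 one → 0
Block 6 (00010): 1 one → 0
Block 7 (11110): 4 ones → 1

0011001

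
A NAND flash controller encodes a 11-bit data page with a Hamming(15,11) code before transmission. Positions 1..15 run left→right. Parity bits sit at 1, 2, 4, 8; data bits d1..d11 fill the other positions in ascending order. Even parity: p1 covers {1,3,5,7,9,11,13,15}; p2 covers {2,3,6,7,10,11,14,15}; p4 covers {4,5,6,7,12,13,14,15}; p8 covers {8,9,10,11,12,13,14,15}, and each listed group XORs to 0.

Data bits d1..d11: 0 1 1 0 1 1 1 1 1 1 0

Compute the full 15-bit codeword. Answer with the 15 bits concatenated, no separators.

000111001111110

Place data at non-parity positions: p1 p2 0 p4 1 1 0 p8 1 1 1 1 1 1 0
p1 (pos 1,3,5,7,9,11,13,15): XOR of data positions = 0⊕1⊕0⊕1⊕1⊕1⊕0 = 0
p2 (pos 2,3,6,7,10,11,14,15): XOR of data positions = 0⊕1⊕0⊕1⊕1⊕1⊕0 = 0
p4 (pos 4,5,6,7,12,13,14,15): XOR of data positions = 1⊕1⊕0⊕1⊕1⊕1⊕0 = 1
p8 (pos 8,9,10,11,12,13,14,15): XOR of data positions = 1⊕1⊕1⊕1⊕1⊕1⊕0 = 0
Codeword: 000111001111110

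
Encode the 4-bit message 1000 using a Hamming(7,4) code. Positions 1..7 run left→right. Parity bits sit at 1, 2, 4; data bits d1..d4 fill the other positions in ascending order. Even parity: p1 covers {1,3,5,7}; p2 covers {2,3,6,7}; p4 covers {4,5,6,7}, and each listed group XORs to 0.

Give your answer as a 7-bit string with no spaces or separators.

Place data at non-parity positions: p1 p2 1 p4 0 0 0
p1 (pos 1,3,5,7): XOR of data positions = 1⊕0⊕0 = 1
p2 (pos 2,3,6,7): XOR of data positions = 1⊕0⊕0 = 1
p4 (pos 4,5,6,7): XOR of data positions = 0⊕0⊕0 = 0
Codeword: 1110000

1110000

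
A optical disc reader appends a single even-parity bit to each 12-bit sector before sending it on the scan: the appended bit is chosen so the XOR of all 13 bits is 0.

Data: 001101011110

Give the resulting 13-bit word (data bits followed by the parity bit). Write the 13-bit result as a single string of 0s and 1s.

XOR of the 12 data bits: 0⊕0⊕1⊕1⊕0⊕1⊕0⊕1⊕1⊕1⊕1⊕0 = 1
Parity bit = 1 (so all 13 bits XOR to 0).

0011010111101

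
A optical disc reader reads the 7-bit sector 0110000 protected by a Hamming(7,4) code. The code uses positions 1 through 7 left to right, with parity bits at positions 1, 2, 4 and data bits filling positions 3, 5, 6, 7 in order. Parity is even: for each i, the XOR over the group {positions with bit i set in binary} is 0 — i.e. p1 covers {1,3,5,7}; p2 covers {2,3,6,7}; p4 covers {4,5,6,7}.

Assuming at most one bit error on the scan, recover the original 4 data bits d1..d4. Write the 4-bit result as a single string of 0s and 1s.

s1 (pos 1,3,5,7): 0⊕1⊕0⊕0 = 1
s2 (pos 2,3,6,7): 1⊕1⊕0⊕0 = 0
s4 (pos 4,5,6,7): 0⊕0⊕0⊕0 = 0
Syndrome s4…s1 = 001 → error at position 1.
Flip position 1: 0110000 → 1110000
Read data bits from positions 3,5,6,7: 1000

1000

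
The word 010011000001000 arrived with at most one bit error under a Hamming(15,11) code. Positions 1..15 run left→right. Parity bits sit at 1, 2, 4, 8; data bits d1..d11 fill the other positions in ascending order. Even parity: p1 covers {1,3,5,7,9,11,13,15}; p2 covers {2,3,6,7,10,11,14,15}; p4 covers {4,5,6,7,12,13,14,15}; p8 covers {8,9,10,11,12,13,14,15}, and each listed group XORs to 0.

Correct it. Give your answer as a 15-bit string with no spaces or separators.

010011000001100

s1 (pos 1,3,5,7,9,11,13,15): 0⊕0⊕1⊕0⊕0⊕0⊕0⊕0 = 1
s2 (pos 2,3,6,7,10,11,14,15): 1⊕0⊕1⊕0⊕0⊕0⊕0⊕0 = 0
s4 (pos 4,5,6,7,12,13,14,15): 0⊕1⊕1⊕0⊕1⊕0⊕0⊕0 = 1
s8 (pos 8,9,10,11,12,13,14,15): 0⊕0⊕0⊕0⊕1⊕0⊕0⊕0 = 1
Syndrome s8…s1 = 1101 → error at position 13.
Flip position 13: 010011000001000 → 010011000001100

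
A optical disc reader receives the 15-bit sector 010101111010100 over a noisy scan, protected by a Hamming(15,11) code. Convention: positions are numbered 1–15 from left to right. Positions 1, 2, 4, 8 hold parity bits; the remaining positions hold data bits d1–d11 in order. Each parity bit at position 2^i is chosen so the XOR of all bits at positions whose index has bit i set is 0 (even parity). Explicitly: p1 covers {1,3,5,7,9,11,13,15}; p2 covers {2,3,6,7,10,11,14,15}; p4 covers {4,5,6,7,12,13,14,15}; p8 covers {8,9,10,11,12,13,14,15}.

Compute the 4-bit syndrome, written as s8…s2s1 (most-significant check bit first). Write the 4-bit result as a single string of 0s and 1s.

0000

s1 (pos 1,3,5,7,9,11,13,15): 0⊕0⊕0⊕1⊕1⊕1⊕1⊕0 = 0
s2 (pos 2,3,6,7,10,11,14,15): 1⊕0⊕1⊕1⊕0⊕1⊕0⊕0 = 0
s4 (pos 4,5,6,7,12,13,14,15): 1⊕0⊕1⊕1⊕0⊕1⊕0⊕0 = 0
s8 (pos 8,9,10,11,12,13,14,15): 1⊕1⊕0⊕1⊕0⊕1⊕0⊕0 = 0
Syndrome s8…s1 = 0000 → no error.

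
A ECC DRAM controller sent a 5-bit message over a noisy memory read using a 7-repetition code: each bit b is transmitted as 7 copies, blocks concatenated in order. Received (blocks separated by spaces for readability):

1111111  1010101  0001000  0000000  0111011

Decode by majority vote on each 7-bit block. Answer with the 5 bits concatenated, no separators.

Block 1 (1111111): 7 ones → 1
Block 2 (1010101): 4 ones → 1
Block 3 (0001000): 1 one → 0
Block 4 (0000000): 0 ones → 0
Block 5 (0111011): 5 ones → 1

11001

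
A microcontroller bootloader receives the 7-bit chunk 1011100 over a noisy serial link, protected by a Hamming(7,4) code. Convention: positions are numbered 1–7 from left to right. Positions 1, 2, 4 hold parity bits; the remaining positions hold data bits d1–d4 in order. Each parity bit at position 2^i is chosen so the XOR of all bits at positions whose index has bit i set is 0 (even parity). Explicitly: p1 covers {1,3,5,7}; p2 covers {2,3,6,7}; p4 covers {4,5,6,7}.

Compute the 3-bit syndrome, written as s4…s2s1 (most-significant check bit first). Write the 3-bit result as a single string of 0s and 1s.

011

s1 (pos 1,3,5,7): 1⊕1⊕1⊕0 = 1
s2 (pos 2,3,6,7): 0⊕1⊕0⊕0 = 1
s4 (pos 4,5,6,7): 1⊕1⊕0⊕0 = 0
Syndrome s4…s1 = 011 → error at position 3.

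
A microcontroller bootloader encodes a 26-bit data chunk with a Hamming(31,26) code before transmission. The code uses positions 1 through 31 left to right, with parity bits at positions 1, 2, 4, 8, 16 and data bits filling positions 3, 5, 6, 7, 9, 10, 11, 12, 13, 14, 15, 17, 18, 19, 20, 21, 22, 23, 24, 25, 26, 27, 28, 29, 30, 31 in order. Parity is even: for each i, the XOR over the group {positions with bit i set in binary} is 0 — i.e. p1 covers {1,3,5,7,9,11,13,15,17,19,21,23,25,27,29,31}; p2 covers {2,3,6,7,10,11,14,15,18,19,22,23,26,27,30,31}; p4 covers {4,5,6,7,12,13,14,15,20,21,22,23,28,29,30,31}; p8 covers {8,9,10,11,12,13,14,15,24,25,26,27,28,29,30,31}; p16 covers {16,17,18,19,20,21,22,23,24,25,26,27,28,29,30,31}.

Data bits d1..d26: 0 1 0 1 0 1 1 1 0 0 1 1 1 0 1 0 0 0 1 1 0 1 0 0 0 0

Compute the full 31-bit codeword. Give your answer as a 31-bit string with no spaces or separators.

1001101101110010110100011010000

Place data at non-parity positions: p1 p2 0 p4 1 0 1 p8 0 1 1 1 0 0 1 p16 1 1 0 1 0 0 0 1 1 0 1 0 0 0 0
p1 (pos 1,3,5,7,9,11,13,15,17,19,21,23,25,27,29,31): XOR of data positions = 0⊕1⊕1⊕0⊕1⊕0⊕1⊕1⊕0⊕0⊕0⊕1⊕1⊕0⊕0 = 1
p2 (pos 2,3,6,7,10,11,14,15,18,19,22,23,26,27,30,31): XOR of data positions = 0⊕0⊕1⊕1⊕1⊕0⊕1⊕1⊕0⊕0⊕0⊕0⊕1⊕0⊕0 = 0
p4 (pos 4,5,6,7,12,13,14,15,20,21,22,23,28,29,30,31): XOR of data positions = 1⊕0⊕1⊕1⊕0⊕0⊕1⊕1⊕0⊕0⊕0⊕0⊕0⊕0⊕0 = 1
p8 (pos 8,9,10,11,12,13,14,15,24,25,26,27,28,29,30,31): XOR of data positions = 0⊕1⊕1⊕1⊕0⊕0⊕1⊕1⊕1⊕0⊕1⊕0⊕0⊕0⊕0 = 1
p16 (pos 16,17,18,19,20,21,22,23,24,25,26,27,28,29,30,31): XOR of data positions = 1⊕1⊕0⊕1⊕0⊕0⊕0⊕1⊕1⊕0⊕1⊕0⊕0⊕0⊕0 = 0
Codeword: 1001101101110010110100011010000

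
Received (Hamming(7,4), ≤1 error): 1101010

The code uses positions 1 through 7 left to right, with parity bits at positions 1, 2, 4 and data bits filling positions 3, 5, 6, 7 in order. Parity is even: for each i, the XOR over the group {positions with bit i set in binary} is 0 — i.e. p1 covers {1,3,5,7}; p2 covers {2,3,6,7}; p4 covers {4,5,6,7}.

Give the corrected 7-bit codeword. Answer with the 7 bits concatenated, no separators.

s1 (pos 1,3,5,7): 1⊕0⊕0⊕0 = 1
s2 (pos 2,3,6,7): 1⊕0⊕1⊕0 = 0
s4 (pos 4,5,6,7): 1⊕0⊕1⊕0 = 0
Syndrome s4…s1 = 001 → error at position 1.
Flip position 1: 1101010 → 0101010

0101010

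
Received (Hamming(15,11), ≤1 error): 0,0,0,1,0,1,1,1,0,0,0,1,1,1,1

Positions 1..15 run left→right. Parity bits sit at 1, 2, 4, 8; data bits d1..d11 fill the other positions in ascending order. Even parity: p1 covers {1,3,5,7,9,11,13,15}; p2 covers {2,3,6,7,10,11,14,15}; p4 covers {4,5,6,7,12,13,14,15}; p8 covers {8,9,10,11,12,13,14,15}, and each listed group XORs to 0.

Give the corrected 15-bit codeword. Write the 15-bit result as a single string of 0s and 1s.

s1 (pos 1,3,5,7,9,11,13,15): 0⊕0⊕0⊕1⊕0⊕0⊕1⊕1 = 1
s2 (pos 2,3,6,7,10,11,14,15): 0⊕0⊕1⊕1⊕0⊕0⊕1⊕1 = 0
s4 (pos 4,5,6,7,12,13,14,15): 1⊕0⊕1⊕1⊕1⊕1⊕1⊕1 = 1
s8 (pos 8,9,10,11,12,13,14,15): 1⊕0⊕0⊕0⊕1⊕1⊕1⊕1 = 1
Syndrome s8…s1 = 1101 → error at position 13.
Flip position 13: 000101110001111 → 000101110001011

000101110001011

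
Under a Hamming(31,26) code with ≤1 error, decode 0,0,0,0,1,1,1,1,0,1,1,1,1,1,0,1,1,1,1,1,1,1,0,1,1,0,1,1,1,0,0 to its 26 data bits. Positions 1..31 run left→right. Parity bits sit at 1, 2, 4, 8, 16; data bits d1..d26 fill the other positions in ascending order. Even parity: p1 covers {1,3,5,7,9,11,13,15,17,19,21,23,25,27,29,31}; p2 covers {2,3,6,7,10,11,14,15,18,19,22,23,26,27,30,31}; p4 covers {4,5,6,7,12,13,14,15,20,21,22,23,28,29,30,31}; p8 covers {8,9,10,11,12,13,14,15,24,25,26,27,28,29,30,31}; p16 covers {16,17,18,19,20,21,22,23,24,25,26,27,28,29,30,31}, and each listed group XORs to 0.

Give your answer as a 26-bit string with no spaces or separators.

01110111100111111011011100

s1 (pos 1,3,5,7,9,11,13,15,17,19,21,23,25,27,29,31): 0⊕0⊕1⊕1⊕0⊕1⊕1⊕0⊕1⊕1⊕1⊕0⊕1⊕1⊕1⊕0 = 0
s2 (pos 2,3,6,7,10,11,14,15,18,19,22,23,26,27,30,31): 0⊕0⊕1⊕1⊕1⊕1⊕1⊕0⊕1⊕1⊕1⊕0⊕0⊕1⊕0⊕0 = 1
s4 (pos 4,5,6,7,12,13,14,15,20,21,22,23,28,29,30,31): 0⊕1⊕1⊕1⊕1⊕1⊕1⊕0⊕1⊕1⊕1⊕0⊕1⊕1⊕0⊕0 = 1
s8 (pos 8,9,10,11,12,13,14,15,24,25,26,27,28,29,30,31): 1⊕0⊕1⊕1⊕1⊕1⊕1⊕0⊕1⊕1⊕0⊕1⊕1⊕1⊕0⊕0 = 1
s16 (pos 16,17,18,19,20,21,22,23,24,25,26,27,28,29,30,31): 1⊕1⊕1⊕1⊕1⊕1⊕1⊕0⊕1⊕1⊕0⊕1⊕1⊕1⊕0⊕0 = 0
Syndrome s16…s1 = 01110 → error at position 14.
Flip position 14: 0000111101111101111111011011100 → 0000111101111001111111011011100
Read data bits from positions 3,5,6,7,9,10,11,12,13,14,15,17,18,19,20,21,22,23,24,25,26,27,28,29,30,31: 01110111100111111011011100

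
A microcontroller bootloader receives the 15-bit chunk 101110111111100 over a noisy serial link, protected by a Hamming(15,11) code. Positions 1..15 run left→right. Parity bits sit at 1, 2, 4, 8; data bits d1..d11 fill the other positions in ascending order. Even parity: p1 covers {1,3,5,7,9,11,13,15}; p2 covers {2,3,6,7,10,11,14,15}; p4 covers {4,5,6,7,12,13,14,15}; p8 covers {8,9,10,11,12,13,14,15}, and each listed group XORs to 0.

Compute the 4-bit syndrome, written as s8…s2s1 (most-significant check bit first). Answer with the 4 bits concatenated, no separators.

0101

s1 (pos 1,3,5,7,9,11,13,15): 1⊕1⊕1⊕1⊕1⊕1⊕1⊕0 = 1
s2 (pos 2,3,6,7,10,11,14,15): 0⊕1⊕0⊕1⊕1⊕1⊕0⊕0 = 0
s4 (pos 4,5,6,7,12,13,14,15): 1⊕1⊕0⊕1⊕1⊕1⊕0⊕0 = 1
s8 (pos 8,9,10,11,12,13,14,15): 1⊕1⊕1⊕1⊕1⊕1⊕0⊕0 = 0
Syndrome s8…s1 = 0101 → error at position 5.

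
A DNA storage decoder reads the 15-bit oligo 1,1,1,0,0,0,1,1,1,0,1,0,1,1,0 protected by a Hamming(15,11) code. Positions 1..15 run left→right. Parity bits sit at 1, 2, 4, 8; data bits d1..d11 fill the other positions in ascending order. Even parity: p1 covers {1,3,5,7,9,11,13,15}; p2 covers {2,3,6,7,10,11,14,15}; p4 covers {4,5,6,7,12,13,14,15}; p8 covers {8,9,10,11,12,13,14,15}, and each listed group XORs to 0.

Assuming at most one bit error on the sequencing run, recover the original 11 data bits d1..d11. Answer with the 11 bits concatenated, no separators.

s1 (pos 1,3,5,7,9,11,13,15): 1⊕1⊕0⊕1⊕1⊕1⊕1⊕0 = 0
s2 (pos 2,3,6,7,10,11,14,15): 1⊕1⊕0⊕1⊕0⊕1⊕1⊕0 = 1
s4 (pos 4,5,6,7,12,13,14,15): 0⊕0⊕0⊕1⊕0⊕1⊕1⊕0 = 1
s8 (pos 8,9,10,11,12,13,14,15): 1⊕1⊕0⊕1⊕0⊕1⊕1⊕0 = 1
Syndrome s8…s1 = 1110 → error at position 14.
Flip position 14: 111000111010110 → 111000111010100
Read data bits from positions 3,5,6,7,9,10,11,12,13,14,15: 10011010100

10011010100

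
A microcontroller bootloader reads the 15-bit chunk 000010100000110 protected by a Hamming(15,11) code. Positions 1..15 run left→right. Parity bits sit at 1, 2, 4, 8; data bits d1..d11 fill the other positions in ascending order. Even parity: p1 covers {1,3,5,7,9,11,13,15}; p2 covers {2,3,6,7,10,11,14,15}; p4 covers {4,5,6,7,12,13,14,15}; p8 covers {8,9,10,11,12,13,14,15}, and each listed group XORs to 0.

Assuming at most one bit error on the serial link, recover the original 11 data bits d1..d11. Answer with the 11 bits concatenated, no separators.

01010000110

s1 (pos 1,3,5,7,9,11,13,15): 0⊕0⊕1⊕1⊕0⊕0⊕1⊕0 = 1
s2 (pos 2,3,6,7,10,11,14,15): 0⊕0⊕0⊕1⊕0⊕0⊕1⊕0 = 0
s4 (pos 4,5,6,7,12,13,14,15): 0⊕1⊕0⊕1⊕0⊕1⊕1⊕0 = 0
s8 (pos 8,9,10,11,12,13,14,15): 0⊕0⊕0⊕0⊕0⊕1⊕1⊕0 = 0
Syndrome s8…s1 = 0001 → error at position 1.
Flip position 1: 000010100000110 → 100010100000110
Read data bits from positions 3,5,6,7,9,10,11,12,13,14,15: 01010000110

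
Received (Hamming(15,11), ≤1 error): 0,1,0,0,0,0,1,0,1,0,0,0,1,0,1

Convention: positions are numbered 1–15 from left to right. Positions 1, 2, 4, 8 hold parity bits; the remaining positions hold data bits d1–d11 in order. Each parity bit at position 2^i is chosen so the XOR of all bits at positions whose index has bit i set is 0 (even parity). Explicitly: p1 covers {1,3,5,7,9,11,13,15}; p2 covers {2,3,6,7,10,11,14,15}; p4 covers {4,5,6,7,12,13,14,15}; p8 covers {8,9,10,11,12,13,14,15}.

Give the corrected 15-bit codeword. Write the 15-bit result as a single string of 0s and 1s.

010000101000111

s1 (pos 1,3,5,7,9,11,13,15): 0⊕0⊕0⊕1⊕1⊕0⊕1⊕1 = 0
s2 (pos 2,3,6,7,10,11,14,15): 1⊕0⊕0⊕1⊕0⊕0⊕0⊕1 = 1
s4 (pos 4,5,6,7,12,13,14,15): 0⊕0⊕0⊕1⊕0⊕1⊕0⊕1 = 1
s8 (pos 8,9,10,11,12,13,14,15): 0⊕1⊕0⊕0⊕0⊕1⊕0⊕1 = 1
Syndrome s8…s1 = 1110 → error at position 14.
Flip position 14: 010000101000101 → 010000101000111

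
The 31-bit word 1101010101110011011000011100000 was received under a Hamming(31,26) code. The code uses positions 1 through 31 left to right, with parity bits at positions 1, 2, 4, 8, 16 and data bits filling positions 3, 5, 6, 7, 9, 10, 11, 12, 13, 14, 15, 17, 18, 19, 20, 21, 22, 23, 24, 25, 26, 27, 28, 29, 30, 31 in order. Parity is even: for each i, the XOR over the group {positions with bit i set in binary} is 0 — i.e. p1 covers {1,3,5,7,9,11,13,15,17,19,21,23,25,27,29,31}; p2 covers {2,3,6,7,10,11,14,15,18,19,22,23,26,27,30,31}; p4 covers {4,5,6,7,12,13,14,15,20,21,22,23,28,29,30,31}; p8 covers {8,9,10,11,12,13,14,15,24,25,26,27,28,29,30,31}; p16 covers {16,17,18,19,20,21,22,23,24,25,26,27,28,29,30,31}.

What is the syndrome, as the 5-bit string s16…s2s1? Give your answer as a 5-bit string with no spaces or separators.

s1 (pos 1,3,5,7,9,11,13,15,17,19,21,23,25,27,29,31): 1⊕0⊕0⊕0⊕0⊕1⊕0⊕1⊕0⊕1⊕0⊕0⊕1⊕0⊕0⊕0 = 1
s2 (pos 2,3,6,7,10,11,14,15,18,19,22,23,26,27,30,31): 1⊕0⊕1⊕0⊕1⊕1⊕0⊕1⊕1⊕1⊕0⊕0⊕1⊕0⊕0⊕0 = 0
s4 (pos 4,5,6,7,12,13,14,15,20,21,22,23,28,29,30,31): 1⊕0⊕1⊕0⊕1⊕0⊕0⊕1⊕0⊕0⊕0⊕0⊕0⊕0⊕0⊕0 = 0
s8 (pos 8,9,10,11,12,13,14,15,24,25,26,27,28,29,30,31): 1⊕0⊕1⊕1⊕1⊕0⊕0⊕1⊕1⊕1⊕1⊕0⊕0⊕0⊕0⊕0 = 0
s16 (pos 16,17,18,19,20,21,22,23,24,25,26,27,28,29,30,31): 1⊕0⊕1⊕1⊕0⊕0⊕0⊕0⊕1⊕1⊕1⊕0⊕0⊕0⊕0⊕0 = 0
Syndrome s16…s1 = 00001 → error at position 1.

00001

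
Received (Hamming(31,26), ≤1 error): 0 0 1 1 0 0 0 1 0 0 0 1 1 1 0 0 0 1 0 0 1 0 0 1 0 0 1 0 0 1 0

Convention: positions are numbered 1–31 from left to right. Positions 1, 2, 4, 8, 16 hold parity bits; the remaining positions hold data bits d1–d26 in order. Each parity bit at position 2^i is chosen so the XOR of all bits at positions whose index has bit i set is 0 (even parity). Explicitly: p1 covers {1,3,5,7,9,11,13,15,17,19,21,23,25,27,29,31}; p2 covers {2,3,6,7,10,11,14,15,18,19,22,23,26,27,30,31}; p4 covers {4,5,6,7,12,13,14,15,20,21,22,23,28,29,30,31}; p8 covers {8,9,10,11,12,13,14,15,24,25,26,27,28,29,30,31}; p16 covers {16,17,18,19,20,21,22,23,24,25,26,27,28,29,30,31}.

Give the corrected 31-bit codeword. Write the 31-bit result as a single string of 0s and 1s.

0011000100011100010010010110010

s1 (pos 1,3,5,7,9,11,13,15,17,19,21,23,25,27,29,31): 0⊕1⊕0⊕0⊕0⊕0⊕1⊕0⊕0⊕0⊕1⊕0⊕0⊕1⊕0⊕0 = 0
s2 (pos 2,3,6,7,10,11,14,15,18,19,22,23,26,27,30,31): 0⊕1⊕0⊕0⊕0⊕0⊕1⊕0⊕1⊕0⊕0⊕0⊕0⊕1⊕1⊕0 = 1
s4 (pos 4,5,6,7,12,13,14,15,20,21,22,23,28,29,30,31): 1⊕0⊕0⊕0⊕1⊕1⊕1⊕0⊕0⊕1⊕0⊕0⊕0⊕0⊕1⊕0 = 0
s8 (pos 8,9,10,11,12,13,14,15,24,25,26,27,28,29,30,31): 1⊕0⊕0⊕0⊕1⊕1⊕1⊕0⊕1⊕0⊕0⊕1⊕0⊕0⊕1⊕0 = 1
s16 (pos 16,17,18,19,20,21,22,23,24,25,26,27,28,29,30,31): 0⊕0⊕1⊕0⊕0⊕1⊕0⊕0⊕1⊕0⊕0⊕1⊕0⊕0⊕1⊕0 = 1
Syndrome s16…s1 = 11010 → error at position 26.
Flip position 26: 0011000100011100010010010010010 → 0011000100011100010010010110010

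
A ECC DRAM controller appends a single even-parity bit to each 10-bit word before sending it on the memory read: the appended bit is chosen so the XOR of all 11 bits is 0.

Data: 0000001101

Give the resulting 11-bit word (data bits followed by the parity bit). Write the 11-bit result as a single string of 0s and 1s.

XOR of the 10 data bits: 0⊕0⊕0⊕0⊕0⊕0⊕1⊕1⊕0⊕1 = 1
Parity bit = 1 (so all 11 bits XOR to 0).

00000011011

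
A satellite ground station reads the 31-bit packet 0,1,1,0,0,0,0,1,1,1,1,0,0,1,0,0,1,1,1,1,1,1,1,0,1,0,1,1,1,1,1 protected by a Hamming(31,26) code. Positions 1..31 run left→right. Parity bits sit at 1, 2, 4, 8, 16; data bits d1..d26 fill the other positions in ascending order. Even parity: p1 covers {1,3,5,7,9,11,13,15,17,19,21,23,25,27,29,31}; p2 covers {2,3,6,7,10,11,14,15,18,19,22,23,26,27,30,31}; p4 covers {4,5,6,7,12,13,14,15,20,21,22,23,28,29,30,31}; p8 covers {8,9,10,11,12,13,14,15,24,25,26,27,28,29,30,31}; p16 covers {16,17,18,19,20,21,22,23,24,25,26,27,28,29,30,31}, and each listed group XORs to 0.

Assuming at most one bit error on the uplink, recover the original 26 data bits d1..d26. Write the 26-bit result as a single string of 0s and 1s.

10001110010111111101011011

s1 (pos 1,3,5,7,9,11,13,15,17,19,21,23,25,27,29,31): 0⊕1⊕0⊕0⊕1⊕1⊕0⊕0⊕1⊕1⊕1⊕1⊕1⊕1⊕1⊕1 = 1
s2 (pos 2,3,6,7,10,11,14,15,18,19,22,23,26,27,30,31): 1⊕1⊕0⊕0⊕1⊕1⊕1⊕0⊕1⊕1⊕1⊕1⊕0⊕1⊕1⊕1 = 0
s4 (pos 4,5,6,7,12,13,14,15,20,21,22,23,28,29,30,31): 0⊕0⊕0⊕0⊕0⊕0⊕1⊕0⊕1⊕1⊕1⊕1⊕1⊕1⊕1⊕1 = 1
s8 (pos 8,9,10,11,12,13,14,15,24,25,26,27,28,29,30,31): 1⊕1⊕1⊕1⊕0⊕0⊕1⊕0⊕0⊕1⊕0⊕1⊕1⊕1⊕1⊕1 = 1
s16 (pos 16,17,18,19,20,21,22,23,24,25,26,27,28,29,30,31): 0⊕1⊕1⊕1⊕1⊕1⊕1⊕1⊕0⊕1⊕0⊕1⊕1⊕1⊕1⊕1 = 1
Syndrome s16…s1 = 11101 → error at position 29.
Flip position 29: 0110000111100100111111101011111 → 0110000111100100111111101011011
Read data bits from positions 3,5,6,7,9,10,11,12,13,14,15,17,18,19,20,21,22,23,24,25,26,27,28,29,30,31: 10001110010111111101011011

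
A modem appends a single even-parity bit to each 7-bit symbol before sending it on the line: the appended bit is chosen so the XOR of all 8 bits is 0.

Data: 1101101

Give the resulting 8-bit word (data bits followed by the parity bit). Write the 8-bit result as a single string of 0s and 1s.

11011011

XOR of the 7 data bits: 1⊕1⊕0⊕1⊕1⊕0⊕1 = 1
Parity bit = 1 (so all 8 bits XOR to 0).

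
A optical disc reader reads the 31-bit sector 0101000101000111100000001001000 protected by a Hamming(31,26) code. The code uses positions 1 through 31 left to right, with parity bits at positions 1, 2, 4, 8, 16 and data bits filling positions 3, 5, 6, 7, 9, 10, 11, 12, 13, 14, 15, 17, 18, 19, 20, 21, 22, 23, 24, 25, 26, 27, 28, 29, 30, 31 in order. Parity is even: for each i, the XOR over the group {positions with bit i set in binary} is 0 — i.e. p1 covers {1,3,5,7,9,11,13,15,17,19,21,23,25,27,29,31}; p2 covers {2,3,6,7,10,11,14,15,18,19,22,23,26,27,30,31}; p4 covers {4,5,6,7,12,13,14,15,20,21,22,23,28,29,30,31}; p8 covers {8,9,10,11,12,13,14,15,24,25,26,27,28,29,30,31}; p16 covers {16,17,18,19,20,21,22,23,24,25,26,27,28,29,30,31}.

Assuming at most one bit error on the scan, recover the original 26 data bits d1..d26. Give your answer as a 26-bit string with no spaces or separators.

s1 (pos 1,3,5,7,9,11,13,15,17,19,21,23,25,27,29,31): 0⊕0⊕0⊕0⊕0⊕0⊕0⊕1⊕1⊕0⊕0⊕0⊕1⊕0⊕0⊕0 = 1
s2 (pos 2,3,6,7,10,11,14,15,18,19,22,23,26,27,30,31): 1⊕0⊕0⊕0⊕1⊕0⊕1⊕1⊕0⊕0⊕0⊕0⊕0⊕0⊕0⊕0 = 0
s4 (pos 4,5,6,7,12,13,14,15,20,21,22,23,28,29,30,31): 1⊕0⊕0⊕0⊕0⊕0⊕1⊕1⊕0⊕0⊕0⊕0⊕1⊕0⊕0⊕0 = 0
s8 (pos 8,9,10,11,12,13,14,15,24,25,26,27,28,29,30,31): 1⊕0⊕1⊕0⊕0⊕0⊕1⊕1⊕0⊕1⊕0⊕0⊕1⊕0⊕0⊕0 = 0
s16 (pos 16,17,18,19,20,21,22,23,24,25,26,27,28,29,30,31): 1⊕1⊕0⊕0⊕0⊕0⊕0⊕0⊕0⊕1⊕0⊕0⊕1⊕0⊕0⊕0 = 0
Syndrome s16…s1 = 00001 → error at position 1.
Flip position 1: 0101000101000111100000001001000 → 1101000101000111100000001001000
Read data bits from positions 3,5,6,7,9,10,11,12,13,14,15,17,18,19,20,21,22,23,24,25,26,27,28,29,30,31: 00000100011100000001001000

00000100011100000001001000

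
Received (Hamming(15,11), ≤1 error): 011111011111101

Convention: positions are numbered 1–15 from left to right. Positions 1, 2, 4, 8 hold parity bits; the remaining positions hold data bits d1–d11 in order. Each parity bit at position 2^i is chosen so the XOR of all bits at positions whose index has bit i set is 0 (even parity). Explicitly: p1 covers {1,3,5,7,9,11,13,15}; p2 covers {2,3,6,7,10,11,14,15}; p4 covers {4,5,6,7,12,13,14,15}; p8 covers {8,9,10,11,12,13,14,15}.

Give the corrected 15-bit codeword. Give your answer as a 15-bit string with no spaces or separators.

s1 (pos 1,3,5,7,9,11,13,15): 0⊕1⊕1⊕0⊕1⊕1⊕1⊕1 = 0
s2 (pos 2,3,6,7,10,11,14,15): 1⊕1⊕1⊕0⊕1⊕1⊕0⊕1 = 0
s4 (pos 4,5,6,7,12,13,14,15): 1⊕1⊕1⊕0⊕1⊕1⊕0⊕1 = 0
s8 (pos 8,9,10,11,12,13,14,15): 1⊕1⊕1⊕1⊕1⊕1⊕0⊕1 = 1
Syndrome s8…s1 = 1000 → error at position 8.
Flip position 8: 011111011111101 → 011111001111101

011111001111101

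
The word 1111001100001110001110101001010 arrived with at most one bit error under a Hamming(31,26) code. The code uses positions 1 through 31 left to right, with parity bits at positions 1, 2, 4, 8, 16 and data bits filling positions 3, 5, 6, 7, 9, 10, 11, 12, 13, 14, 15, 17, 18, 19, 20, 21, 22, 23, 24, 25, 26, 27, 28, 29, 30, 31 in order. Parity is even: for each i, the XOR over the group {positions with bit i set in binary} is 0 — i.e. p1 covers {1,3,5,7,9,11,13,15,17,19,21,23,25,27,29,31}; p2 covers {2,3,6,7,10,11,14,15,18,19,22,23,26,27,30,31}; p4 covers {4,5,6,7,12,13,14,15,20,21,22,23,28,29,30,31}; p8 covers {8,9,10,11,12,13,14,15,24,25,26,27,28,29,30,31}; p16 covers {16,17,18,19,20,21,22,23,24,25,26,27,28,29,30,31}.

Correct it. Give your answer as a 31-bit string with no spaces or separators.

s1 (pos 1,3,5,7,9,11,13,15,17,19,21,23,25,27,29,31): 1⊕1⊕0⊕1⊕0⊕0⊕1⊕1⊕0⊕1⊕1⊕1⊕1⊕0⊕0⊕0 = 1
s2 (pos 2,3,6,7,10,11,14,15,18,19,22,23,26,27,30,31): 1⊕1⊕0⊕1⊕0⊕0⊕1⊕1⊕0⊕1⊕0⊕1⊕0⊕0⊕1⊕0 = 0
s4 (pos 4,5,6,7,12,13,14,15,20,21,22,23,28,29,30,31): 1⊕0⊕0⊕1⊕0⊕1⊕1⊕1⊕1⊕1⊕0⊕1⊕1⊕0⊕1⊕0 = 0
s8 (pos 8,9,10,11,12,13,14,15,24,25,26,27,28,29,30,31): 1⊕0⊕0⊕0⊕0⊕1⊕1⊕1⊕0⊕1⊕0⊕0⊕1⊕0⊕1⊕0 = 1
s16 (pos 16,17,18,19,20,21,22,23,24,25,26,27,28,29,30,31): 0⊕0⊕0⊕1⊕1⊕1⊕0⊕1⊕0⊕1⊕0⊕0⊕1⊕0⊕1⊕0 = 1
Syndrome s16…s1 = 11001 → error at position 25.
Flip position 25: 1111001100001110001110101001010 → 1111001100001110001110100001010

1111001100001110001110100001010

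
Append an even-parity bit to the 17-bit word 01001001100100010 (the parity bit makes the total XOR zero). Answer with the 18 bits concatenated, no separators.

XOR of the 17 data bits: 0⊕1⊕0⊕0⊕1⊕0⊕0⊕1⊕1⊕0⊕0⊕1⊕0⊕0⊕0⊕1⊕0 = 0
Parity bit = 0 (so all 18 bits XOR to 0).

010010011001000100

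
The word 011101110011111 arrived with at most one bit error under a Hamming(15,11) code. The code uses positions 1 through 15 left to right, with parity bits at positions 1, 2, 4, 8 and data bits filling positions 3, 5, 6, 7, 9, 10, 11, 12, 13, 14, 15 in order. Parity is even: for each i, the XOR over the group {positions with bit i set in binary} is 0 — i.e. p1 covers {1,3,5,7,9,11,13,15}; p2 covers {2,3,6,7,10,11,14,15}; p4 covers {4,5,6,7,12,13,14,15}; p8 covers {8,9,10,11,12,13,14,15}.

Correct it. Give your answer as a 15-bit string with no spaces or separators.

011101010011111

s1 (pos 1,3,5,7,9,11,13,15): 0⊕1⊕0⊕1⊕0⊕1⊕1⊕1 = 1
s2 (pos 2,3,6,7,10,11,14,15): 1⊕1⊕1⊕1⊕0⊕1⊕1⊕1 = 1
s4 (pos 4,5,6,7,12,13,14,15): 1⊕0⊕1⊕1⊕1⊕1⊕1⊕1 = 1
s8 (pos 8,9,10,11,12,13,14,15): 1⊕0⊕0⊕1⊕1⊕1⊕1⊕1 = 0
Syndrome s8…s1 = 0111 → error at position 7.
Flip position 7: 011101110011111 → 011101010011111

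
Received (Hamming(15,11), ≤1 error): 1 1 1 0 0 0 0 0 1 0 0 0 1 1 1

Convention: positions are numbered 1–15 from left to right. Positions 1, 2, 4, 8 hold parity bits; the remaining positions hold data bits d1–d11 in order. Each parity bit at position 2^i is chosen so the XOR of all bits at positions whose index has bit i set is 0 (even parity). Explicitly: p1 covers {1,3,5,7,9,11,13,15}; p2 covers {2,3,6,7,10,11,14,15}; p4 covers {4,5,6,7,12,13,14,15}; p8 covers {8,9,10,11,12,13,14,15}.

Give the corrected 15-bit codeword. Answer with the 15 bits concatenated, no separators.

s1 (pos 1,3,5,7,9,11,13,15): 1⊕1⊕0⊕0⊕1⊕0⊕1⊕1 = 1
s2 (pos 2,3,6,7,10,11,14,15): 1⊕1⊕0⊕0⊕0⊕0⊕1⊕1 = 0
s4 (pos 4,5,6,7,12,13,14,15): 0⊕0⊕0⊕0⊕0⊕1⊕1⊕1 = 1
s8 (pos 8,9,10,11,12,13,14,15): 0⊕1⊕0⊕0⊕0⊕1⊕1⊕1 = 0
Syndrome s8…s1 = 0101 → error at position 5.
Flip position 5: 111000001000111 → 111010001000111

111010001000111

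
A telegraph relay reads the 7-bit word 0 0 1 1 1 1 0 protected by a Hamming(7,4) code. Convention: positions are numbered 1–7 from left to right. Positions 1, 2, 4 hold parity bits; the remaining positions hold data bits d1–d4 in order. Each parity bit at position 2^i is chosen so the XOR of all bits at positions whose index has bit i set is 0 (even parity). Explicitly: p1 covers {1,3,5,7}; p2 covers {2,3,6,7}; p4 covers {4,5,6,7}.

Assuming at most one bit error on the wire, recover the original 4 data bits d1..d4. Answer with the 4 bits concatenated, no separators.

1110

s1 (pos 1,3,5,7): 0⊕1⊕1⊕0 = 0
s2 (pos 2,3,6,7): 0⊕1⊕1⊕0 = 0
s4 (pos 4,5,6,7): 1⊕1⊕1⊕0 = 1
Syndrome s4…s1 = 100 → error at position 4.
Flip position 4: 0011110 → 0010110
Read data bits from positions 3,5,6,7: 1110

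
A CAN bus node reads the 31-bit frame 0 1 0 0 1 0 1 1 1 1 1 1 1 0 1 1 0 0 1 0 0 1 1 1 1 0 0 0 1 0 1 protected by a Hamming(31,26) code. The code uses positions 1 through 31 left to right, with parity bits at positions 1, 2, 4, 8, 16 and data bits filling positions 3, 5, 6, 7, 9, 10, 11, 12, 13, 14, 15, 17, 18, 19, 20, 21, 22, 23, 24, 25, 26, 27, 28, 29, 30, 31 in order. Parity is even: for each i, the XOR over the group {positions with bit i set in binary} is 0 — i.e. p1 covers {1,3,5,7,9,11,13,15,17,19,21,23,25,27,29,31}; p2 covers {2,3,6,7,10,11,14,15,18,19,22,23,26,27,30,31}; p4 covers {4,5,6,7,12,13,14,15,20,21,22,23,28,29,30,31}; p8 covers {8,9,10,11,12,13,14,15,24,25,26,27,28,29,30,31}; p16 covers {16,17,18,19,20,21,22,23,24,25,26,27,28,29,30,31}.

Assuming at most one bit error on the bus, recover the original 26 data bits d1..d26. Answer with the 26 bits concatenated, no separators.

01011111100001001111000101

s1 (pos 1,3,5,7,9,11,13,15,17,19,21,23,25,27,29,31): 0⊕0⊕1⊕1⊕1⊕1⊕1⊕1⊕0⊕1⊕0⊕1⊕1⊕0⊕1⊕1 = 1
s2 (pos 2,3,6,7,10,11,14,15,18,19,22,23,26,27,30,31): 1⊕0⊕0⊕1⊕1⊕1⊕0⊕1⊕0⊕1⊕1⊕1⊕0⊕0⊕0⊕1 = 1
s4 (pos 4,5,6,7,12,13,14,15,20,21,22,23,28,29,30,31): 0⊕1⊕0⊕1⊕1⊕1⊕0⊕1⊕0⊕0⊕1⊕1⊕0⊕1⊕0⊕1 = 1
s8 (pos 8,9,10,11,12,13,14,15,24,25,26,27,28,29,30,31): 1⊕1⊕1⊕1⊕1⊕1⊕0⊕1⊕1⊕1⊕0⊕0⊕0⊕1⊕0⊕1 = 1
s16 (pos 16,17,18,19,20,21,22,23,24,25,26,27,28,29,30,31): 1⊕0⊕0⊕1⊕0⊕0⊕1⊕1⊕1⊕1⊕0⊕0⊕0⊕1⊕0⊕1 = 0
Syndrome s16…s1 = 01111 → error at position 15.
Flip position 15: 0100101111111011001001111000101 → 0100101111111001001001111000101
Read data bits from positions 3,5,6,7,9,10,11,12,13,14,15,17,18,19,20,21,22,23,24,25,26,27,28,29,30,31: 01011111100001001111000101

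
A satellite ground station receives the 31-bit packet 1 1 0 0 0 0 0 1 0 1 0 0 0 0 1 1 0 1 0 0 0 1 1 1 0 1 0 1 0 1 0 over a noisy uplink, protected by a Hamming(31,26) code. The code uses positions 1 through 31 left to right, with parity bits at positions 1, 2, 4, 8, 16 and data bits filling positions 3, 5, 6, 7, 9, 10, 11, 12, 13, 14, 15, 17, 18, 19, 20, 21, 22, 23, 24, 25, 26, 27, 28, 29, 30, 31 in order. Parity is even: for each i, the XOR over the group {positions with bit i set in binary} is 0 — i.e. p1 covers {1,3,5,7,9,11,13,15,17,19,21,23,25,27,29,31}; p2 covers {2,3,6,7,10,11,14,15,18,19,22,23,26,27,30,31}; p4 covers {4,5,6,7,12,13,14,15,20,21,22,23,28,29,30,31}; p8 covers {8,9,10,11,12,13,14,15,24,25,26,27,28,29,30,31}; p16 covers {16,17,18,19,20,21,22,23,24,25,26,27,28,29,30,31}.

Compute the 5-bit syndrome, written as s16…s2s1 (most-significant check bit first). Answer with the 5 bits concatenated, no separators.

01101

s1 (pos 1,3,5,7,9,11,13,15,17,19,21,23,25,27,29,31): 1⊕0⊕0⊕0⊕0⊕0⊕0⊕1⊕0⊕0⊕0⊕1⊕0⊕0⊕0⊕0 = 1
s2 (pos 2,3,6,7,10,11,14,15,18,19,22,23,26,27,30,31): 1⊕0⊕0⊕0⊕1⊕0⊕0⊕1⊕1⊕0⊕1⊕1⊕1⊕0⊕1⊕0 = 0
s4 (pos 4,5,6,7,12,13,14,15,20,21,22,23,28,29,30,31): 0⊕0⊕0⊕0⊕0⊕0⊕0⊕1⊕0⊕0⊕1⊕1⊕1⊕0⊕1⊕0 = 1
s8 (pos 8,9,10,11,12,13,14,15,24,25,26,27,28,29,30,31): 1⊕0⊕1⊕0⊕0⊕0⊕0⊕1⊕1⊕0⊕1⊕0⊕1⊕0⊕1⊕0 = 1
s16 (pos 16,17,18,19,20,21,22,23,24,25,26,27,28,29,30,31): 1⊕0⊕1⊕0⊕0⊕0⊕1⊕1⊕1⊕0⊕1⊕0⊕1⊕0⊕1⊕0 = 0
Syndrome s16…s1 = 01101 → error at position 13.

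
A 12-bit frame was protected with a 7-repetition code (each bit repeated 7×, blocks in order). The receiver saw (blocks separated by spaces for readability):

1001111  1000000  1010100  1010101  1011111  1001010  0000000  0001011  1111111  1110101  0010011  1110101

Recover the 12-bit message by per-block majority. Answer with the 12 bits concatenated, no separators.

Block 1 (1001111): 5 ones → 1
Block 2 (1000000): 1 one → 0
Block 3 (1010100): 3 ones → 0
Block 4 (1010101): 4 ones → 1
Block 5 (1011111): 6 ones → 1
Block 6 (1001010): 3 ones → 0
Block 7 (0000000): 0 ones → 0
Block 8 (0001011): 3 ones → 0
Block 9 (1111111): 7 ones → 1
Block 10 (1110101): 5 ones → 1
Block 11 (0010011): 3 ones → 0
Block 12 (1110101): 5 ones → 1

100110001101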